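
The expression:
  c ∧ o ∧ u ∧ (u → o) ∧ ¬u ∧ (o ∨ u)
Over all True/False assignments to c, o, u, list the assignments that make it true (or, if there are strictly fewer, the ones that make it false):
is never true.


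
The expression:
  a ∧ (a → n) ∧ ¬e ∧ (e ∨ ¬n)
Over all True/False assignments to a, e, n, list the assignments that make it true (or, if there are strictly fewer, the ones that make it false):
is never true.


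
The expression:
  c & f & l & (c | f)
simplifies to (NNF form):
c & f & l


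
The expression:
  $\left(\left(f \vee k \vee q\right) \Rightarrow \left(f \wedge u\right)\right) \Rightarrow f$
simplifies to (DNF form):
$f \vee k \vee q$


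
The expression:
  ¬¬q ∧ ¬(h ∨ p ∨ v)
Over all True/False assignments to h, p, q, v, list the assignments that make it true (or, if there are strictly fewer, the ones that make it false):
is true only for:
  h=False, p=False, q=True, v=False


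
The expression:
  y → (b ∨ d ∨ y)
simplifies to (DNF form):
True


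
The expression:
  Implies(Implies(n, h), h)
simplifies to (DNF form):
h | n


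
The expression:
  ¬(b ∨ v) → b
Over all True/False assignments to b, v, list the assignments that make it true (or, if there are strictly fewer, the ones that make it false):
is false only for:
  b=False, v=False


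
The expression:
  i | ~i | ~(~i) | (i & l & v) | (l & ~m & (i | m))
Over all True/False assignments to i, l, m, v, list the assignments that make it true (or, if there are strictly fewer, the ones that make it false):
is always true.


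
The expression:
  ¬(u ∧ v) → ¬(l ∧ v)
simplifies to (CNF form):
u ∨ ¬l ∨ ¬v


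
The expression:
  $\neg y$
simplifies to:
$\neg y$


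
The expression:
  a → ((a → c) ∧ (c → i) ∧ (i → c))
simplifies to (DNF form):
(c ∧ i) ∨ ¬a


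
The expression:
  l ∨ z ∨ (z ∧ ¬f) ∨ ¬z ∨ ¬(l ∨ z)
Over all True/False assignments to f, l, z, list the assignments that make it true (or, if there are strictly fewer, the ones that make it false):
is always true.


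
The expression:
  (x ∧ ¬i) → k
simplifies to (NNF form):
i ∨ k ∨ ¬x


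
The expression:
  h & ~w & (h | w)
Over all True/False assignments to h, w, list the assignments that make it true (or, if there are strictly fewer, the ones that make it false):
is true only for:
  h=True, w=False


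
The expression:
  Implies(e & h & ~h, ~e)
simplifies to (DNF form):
True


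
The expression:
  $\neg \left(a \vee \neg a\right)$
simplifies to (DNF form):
$\text{False}$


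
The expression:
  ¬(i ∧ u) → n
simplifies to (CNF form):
(i ∨ n) ∧ (n ∨ u)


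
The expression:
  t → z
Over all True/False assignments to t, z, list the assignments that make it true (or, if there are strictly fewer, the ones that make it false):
is false only for:
  t=True, z=False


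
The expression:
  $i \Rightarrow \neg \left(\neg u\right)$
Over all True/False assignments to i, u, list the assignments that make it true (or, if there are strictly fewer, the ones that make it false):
is false only for:
  i=True, u=False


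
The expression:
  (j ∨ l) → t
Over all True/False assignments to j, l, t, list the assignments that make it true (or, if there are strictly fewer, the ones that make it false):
is false only for:
  j=False, l=True, t=False;
  j=True, l=False, t=False;
  j=True, l=True, t=False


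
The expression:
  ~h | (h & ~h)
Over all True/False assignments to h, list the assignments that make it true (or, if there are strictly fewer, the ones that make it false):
is true only for:
  h=False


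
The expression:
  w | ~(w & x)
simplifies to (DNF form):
True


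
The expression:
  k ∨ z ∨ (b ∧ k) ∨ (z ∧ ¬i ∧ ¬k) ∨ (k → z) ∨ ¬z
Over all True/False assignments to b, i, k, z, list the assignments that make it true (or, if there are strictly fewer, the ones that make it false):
is always true.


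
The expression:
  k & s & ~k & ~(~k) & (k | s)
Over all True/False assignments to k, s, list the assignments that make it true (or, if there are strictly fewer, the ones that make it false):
is never true.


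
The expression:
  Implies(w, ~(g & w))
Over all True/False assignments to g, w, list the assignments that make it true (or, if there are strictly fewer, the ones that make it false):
is false only for:
  g=True, w=True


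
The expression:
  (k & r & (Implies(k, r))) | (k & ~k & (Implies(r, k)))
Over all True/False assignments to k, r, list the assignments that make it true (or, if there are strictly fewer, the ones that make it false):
is true only for:
  k=True, r=True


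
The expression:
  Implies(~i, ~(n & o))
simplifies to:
i | ~n | ~o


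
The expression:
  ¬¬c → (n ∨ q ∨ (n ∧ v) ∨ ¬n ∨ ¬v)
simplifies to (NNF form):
True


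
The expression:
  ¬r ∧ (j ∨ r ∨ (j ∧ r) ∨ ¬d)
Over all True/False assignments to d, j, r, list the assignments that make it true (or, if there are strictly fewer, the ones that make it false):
is true only for:
  d=False, j=False, r=False;
  d=False, j=True, r=False;
  d=True, j=True, r=False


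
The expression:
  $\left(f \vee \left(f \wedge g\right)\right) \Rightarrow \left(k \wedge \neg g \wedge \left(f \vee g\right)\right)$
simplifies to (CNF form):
$\left(k \vee \neg f\right) \wedge \left(\neg f \vee \neg g\right)$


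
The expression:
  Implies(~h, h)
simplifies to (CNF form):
h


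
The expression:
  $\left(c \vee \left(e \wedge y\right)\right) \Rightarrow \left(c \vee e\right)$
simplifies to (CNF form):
$\text{True}$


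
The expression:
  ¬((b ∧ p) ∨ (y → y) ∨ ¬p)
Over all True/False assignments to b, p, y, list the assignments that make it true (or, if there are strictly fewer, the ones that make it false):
is never true.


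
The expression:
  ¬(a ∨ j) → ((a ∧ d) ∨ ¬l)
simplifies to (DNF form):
a ∨ j ∨ ¬l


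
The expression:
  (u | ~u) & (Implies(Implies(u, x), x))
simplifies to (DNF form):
u | x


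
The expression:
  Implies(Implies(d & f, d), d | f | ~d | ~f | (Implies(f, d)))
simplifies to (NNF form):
True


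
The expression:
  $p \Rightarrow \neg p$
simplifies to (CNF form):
$\neg p$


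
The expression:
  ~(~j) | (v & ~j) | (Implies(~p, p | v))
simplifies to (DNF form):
j | p | v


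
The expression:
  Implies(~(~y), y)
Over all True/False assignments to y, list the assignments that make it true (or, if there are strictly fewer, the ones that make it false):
is always true.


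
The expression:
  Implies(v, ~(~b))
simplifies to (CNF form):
b | ~v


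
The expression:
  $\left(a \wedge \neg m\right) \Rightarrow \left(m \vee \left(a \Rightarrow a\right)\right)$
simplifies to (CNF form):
$\text{True}$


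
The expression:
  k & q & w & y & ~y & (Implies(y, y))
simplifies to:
False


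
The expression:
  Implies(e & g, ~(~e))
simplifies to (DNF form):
True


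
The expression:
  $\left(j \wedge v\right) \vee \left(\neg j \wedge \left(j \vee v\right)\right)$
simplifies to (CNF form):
$v$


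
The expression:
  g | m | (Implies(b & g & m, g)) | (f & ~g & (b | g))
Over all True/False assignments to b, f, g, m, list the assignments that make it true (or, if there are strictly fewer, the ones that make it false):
is always true.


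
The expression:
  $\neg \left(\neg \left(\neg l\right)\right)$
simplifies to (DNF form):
$\neg l$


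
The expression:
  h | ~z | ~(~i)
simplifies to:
h | i | ~z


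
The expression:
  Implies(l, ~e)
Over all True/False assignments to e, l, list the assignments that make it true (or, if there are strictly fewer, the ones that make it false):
is false only for:
  e=True, l=True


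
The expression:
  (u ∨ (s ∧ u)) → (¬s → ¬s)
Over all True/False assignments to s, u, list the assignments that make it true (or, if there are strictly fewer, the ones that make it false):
is always true.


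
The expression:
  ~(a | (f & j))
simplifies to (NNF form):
~a & (~f | ~j)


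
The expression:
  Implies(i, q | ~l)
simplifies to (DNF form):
q | ~i | ~l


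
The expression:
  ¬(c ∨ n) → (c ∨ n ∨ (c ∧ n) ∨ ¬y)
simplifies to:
c ∨ n ∨ ¬y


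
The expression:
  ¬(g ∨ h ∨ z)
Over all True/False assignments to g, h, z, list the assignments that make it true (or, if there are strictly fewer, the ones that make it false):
is true only for:
  g=False, h=False, z=False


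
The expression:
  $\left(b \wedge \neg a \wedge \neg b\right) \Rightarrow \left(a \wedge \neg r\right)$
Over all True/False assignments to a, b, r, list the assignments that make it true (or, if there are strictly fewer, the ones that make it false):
is always true.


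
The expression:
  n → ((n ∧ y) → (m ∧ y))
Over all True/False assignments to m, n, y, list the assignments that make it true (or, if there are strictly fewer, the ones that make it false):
is false only for:
  m=False, n=True, y=True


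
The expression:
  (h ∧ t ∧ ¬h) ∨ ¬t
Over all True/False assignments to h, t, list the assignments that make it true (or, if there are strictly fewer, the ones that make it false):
is true only for:
  h=False, t=False;
  h=True, t=False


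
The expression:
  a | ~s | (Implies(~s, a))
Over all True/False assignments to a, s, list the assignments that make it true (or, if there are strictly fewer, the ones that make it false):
is always true.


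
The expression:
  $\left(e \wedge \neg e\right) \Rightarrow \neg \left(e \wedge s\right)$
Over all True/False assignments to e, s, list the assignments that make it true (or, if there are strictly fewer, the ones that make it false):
is always true.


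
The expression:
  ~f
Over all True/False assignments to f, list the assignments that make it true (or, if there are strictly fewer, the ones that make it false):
is true only for:
  f=False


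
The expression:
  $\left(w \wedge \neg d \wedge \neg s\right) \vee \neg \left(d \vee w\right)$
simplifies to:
$\neg d \wedge \left(\neg s \vee \neg w\right)$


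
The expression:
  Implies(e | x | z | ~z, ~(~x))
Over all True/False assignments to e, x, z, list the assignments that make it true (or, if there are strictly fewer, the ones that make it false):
is true only for:
  e=False, x=True, z=False;
  e=False, x=True, z=True;
  e=True, x=True, z=False;
  e=True, x=True, z=True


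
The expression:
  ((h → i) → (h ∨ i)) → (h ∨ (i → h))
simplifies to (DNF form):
h ∨ ¬i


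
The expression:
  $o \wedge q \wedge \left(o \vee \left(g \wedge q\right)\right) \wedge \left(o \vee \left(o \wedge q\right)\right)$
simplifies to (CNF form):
$o \wedge q$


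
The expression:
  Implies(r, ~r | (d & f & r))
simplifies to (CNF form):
(d | ~r) & (f | ~r)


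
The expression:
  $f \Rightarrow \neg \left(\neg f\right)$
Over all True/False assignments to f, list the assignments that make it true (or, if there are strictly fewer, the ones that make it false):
is always true.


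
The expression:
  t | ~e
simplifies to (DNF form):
t | ~e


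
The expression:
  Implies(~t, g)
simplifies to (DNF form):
g | t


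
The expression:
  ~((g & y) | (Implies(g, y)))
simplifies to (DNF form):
g & ~y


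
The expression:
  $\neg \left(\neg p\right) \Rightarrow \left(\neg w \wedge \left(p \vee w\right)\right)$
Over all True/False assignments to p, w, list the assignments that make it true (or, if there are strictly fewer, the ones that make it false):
is false only for:
  p=True, w=True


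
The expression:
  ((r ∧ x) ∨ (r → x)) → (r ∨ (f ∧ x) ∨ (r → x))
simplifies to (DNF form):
True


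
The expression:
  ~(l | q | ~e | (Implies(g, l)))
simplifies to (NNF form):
e & g & ~l & ~q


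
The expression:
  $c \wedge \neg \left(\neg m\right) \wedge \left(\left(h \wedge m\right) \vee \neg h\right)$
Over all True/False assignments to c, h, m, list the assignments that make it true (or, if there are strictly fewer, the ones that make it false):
is true only for:
  c=True, h=False, m=True;
  c=True, h=True, m=True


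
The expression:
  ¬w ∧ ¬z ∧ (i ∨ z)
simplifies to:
i ∧ ¬w ∧ ¬z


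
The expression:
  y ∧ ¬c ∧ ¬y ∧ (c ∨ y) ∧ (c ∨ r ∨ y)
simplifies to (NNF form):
False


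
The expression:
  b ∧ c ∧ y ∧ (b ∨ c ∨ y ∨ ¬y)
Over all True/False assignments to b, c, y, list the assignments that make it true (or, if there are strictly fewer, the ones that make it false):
is true only for:
  b=True, c=True, y=True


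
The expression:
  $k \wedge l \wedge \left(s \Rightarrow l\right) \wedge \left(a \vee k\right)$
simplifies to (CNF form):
$k \wedge l$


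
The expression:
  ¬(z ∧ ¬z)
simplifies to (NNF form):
True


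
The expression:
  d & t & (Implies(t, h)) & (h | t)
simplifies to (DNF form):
d & h & t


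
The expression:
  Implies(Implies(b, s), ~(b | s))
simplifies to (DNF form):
~s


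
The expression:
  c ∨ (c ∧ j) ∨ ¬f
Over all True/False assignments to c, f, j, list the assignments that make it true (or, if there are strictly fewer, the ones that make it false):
is false only for:
  c=False, f=True, j=False;
  c=False, f=True, j=True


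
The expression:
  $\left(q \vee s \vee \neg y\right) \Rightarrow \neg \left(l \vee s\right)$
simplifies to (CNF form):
$\neg s \wedge \left(y \vee \neg l\right) \wedge \left(\neg l \vee \neg q\right)$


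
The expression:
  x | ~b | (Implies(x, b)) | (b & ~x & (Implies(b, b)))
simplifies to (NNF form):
True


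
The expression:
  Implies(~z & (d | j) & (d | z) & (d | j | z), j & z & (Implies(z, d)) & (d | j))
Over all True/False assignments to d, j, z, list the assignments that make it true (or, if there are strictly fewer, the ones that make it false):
is false only for:
  d=True, j=False, z=False;
  d=True, j=True, z=False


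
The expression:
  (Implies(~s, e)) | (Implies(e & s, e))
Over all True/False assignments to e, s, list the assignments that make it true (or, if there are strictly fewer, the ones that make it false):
is always true.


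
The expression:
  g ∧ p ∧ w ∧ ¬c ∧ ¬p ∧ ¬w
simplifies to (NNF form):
False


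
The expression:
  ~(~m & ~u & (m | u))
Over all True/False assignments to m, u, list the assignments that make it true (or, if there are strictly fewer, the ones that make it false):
is always true.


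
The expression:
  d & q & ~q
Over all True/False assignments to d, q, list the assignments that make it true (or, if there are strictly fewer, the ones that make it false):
is never true.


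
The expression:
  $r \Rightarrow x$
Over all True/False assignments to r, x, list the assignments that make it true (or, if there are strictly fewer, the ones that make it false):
is false only for:
  r=True, x=False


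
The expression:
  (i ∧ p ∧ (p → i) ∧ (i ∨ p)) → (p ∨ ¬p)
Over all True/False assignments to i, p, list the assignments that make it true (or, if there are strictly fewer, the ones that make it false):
is always true.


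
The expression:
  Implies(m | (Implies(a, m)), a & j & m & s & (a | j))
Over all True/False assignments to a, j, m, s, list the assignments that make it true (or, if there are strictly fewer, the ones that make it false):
is true only for:
  a=True, j=False, m=False, s=False;
  a=True, j=False, m=False, s=True;
  a=True, j=True, m=False, s=False;
  a=True, j=True, m=False, s=True;
  a=True, j=True, m=True, s=True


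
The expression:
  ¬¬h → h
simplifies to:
True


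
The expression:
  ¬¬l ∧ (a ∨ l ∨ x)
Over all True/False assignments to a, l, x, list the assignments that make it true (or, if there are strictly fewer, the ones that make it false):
is true only for:
  a=False, l=True, x=False;
  a=False, l=True, x=True;
  a=True, l=True, x=False;
  a=True, l=True, x=True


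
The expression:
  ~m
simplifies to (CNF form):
~m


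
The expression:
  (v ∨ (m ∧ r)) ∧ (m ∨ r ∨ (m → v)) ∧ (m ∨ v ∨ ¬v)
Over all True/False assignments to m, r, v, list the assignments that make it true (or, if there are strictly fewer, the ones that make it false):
is false only for:
  m=False, r=False, v=False;
  m=False, r=True, v=False;
  m=True, r=False, v=False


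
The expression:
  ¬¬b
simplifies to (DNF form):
b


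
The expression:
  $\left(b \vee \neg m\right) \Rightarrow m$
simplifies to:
$m$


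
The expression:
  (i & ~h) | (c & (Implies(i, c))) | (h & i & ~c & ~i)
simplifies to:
c | (i & ~h)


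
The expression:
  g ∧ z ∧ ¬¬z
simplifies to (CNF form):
g ∧ z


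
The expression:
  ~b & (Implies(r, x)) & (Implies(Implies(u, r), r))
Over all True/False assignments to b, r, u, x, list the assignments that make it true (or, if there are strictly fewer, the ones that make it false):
is true only for:
  b=False, r=False, u=True, x=False;
  b=False, r=False, u=True, x=True;
  b=False, r=True, u=False, x=True;
  b=False, r=True, u=True, x=True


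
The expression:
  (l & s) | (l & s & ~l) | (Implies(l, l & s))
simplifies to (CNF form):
s | ~l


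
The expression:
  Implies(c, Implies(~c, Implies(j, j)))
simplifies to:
True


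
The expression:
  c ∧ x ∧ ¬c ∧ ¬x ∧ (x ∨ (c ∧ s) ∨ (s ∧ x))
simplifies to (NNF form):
False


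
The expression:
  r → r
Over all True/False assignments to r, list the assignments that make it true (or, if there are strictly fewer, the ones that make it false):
is always true.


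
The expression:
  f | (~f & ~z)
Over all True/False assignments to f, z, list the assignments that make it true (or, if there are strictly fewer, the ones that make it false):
is false only for:
  f=False, z=True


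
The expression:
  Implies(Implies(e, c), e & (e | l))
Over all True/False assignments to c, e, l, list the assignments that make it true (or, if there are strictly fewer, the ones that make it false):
is true only for:
  c=False, e=True, l=False;
  c=False, e=True, l=True;
  c=True, e=True, l=False;
  c=True, e=True, l=True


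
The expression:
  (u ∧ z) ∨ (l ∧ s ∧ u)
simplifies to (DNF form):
(u ∧ z) ∨ (l ∧ s ∧ u)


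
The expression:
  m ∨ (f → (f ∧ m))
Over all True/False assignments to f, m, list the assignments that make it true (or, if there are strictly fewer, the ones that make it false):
is false only for:
  f=True, m=False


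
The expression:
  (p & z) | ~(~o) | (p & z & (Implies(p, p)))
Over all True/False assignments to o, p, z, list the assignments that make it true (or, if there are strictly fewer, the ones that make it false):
is false only for:
  o=False, p=False, z=False;
  o=False, p=False, z=True;
  o=False, p=True, z=False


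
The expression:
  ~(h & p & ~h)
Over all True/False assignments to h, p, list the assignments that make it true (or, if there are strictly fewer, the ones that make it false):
is always true.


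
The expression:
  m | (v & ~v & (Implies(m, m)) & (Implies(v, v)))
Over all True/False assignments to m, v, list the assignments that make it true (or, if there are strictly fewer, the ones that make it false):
is true only for:
  m=True, v=False;
  m=True, v=True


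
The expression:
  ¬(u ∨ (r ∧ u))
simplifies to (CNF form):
¬u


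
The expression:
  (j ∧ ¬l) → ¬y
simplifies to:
l ∨ ¬j ∨ ¬y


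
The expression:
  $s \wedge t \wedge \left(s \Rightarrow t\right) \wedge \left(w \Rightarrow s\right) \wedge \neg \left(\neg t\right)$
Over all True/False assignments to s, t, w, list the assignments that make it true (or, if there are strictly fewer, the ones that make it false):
is true only for:
  s=True, t=True, w=False;
  s=True, t=True, w=True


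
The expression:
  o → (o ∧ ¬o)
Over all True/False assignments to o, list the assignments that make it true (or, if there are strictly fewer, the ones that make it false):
is true only for:
  o=False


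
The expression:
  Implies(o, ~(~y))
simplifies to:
y | ~o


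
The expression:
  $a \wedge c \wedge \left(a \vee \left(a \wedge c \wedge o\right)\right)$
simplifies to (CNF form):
$a \wedge c$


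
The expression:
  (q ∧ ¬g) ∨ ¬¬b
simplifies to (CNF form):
(b ∨ q) ∧ (b ∨ ¬g)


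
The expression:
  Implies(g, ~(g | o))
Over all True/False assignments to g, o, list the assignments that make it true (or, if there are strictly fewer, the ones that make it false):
is true only for:
  g=False, o=False;
  g=False, o=True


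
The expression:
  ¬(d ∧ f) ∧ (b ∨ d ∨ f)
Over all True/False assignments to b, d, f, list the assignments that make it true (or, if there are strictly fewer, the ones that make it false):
is false only for:
  b=False, d=False, f=False;
  b=False, d=True, f=True;
  b=True, d=True, f=True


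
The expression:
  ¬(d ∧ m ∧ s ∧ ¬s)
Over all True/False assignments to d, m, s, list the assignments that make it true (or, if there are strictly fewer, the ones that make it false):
is always true.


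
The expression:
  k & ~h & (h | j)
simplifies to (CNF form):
j & k & ~h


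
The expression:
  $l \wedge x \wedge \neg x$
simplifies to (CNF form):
$\text{False}$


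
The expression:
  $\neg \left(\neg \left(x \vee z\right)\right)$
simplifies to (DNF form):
$x \vee z$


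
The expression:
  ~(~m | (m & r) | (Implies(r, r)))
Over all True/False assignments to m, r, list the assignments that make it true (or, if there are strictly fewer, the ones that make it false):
is never true.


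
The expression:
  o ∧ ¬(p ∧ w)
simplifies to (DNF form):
(o ∧ ¬p) ∨ (o ∧ ¬w)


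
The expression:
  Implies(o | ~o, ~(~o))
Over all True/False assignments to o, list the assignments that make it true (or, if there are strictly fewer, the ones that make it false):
is true only for:
  o=True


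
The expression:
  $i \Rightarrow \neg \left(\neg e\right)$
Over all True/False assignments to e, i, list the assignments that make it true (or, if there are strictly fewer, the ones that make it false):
is false only for:
  e=False, i=True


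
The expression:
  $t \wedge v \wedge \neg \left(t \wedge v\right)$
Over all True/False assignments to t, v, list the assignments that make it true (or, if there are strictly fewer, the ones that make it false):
is never true.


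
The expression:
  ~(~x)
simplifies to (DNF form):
x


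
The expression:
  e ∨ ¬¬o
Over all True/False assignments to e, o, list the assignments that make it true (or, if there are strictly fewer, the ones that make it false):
is false only for:
  e=False, o=False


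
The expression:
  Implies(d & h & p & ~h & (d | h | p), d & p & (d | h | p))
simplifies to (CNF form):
True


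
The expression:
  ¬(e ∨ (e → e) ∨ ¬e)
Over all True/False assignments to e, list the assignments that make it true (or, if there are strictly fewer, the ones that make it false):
is never true.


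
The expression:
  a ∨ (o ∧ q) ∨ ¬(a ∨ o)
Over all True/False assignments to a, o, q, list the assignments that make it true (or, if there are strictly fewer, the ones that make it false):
is false only for:
  a=False, o=True, q=False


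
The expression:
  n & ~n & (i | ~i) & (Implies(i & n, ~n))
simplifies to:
False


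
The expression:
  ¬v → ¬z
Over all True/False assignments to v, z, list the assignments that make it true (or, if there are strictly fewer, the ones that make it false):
is false only for:
  v=False, z=True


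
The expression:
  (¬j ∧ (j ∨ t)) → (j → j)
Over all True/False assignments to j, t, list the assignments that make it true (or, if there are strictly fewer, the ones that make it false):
is always true.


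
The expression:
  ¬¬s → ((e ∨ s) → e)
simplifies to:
e ∨ ¬s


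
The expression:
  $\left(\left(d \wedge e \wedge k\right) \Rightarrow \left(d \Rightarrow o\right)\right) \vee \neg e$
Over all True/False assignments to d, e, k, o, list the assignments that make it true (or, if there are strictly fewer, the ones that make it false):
is false only for:
  d=True, e=True, k=True, o=False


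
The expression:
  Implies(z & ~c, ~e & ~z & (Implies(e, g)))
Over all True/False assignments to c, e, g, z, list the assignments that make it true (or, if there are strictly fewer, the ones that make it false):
is false only for:
  c=False, e=False, g=False, z=True;
  c=False, e=False, g=True, z=True;
  c=False, e=True, g=False, z=True;
  c=False, e=True, g=True, z=True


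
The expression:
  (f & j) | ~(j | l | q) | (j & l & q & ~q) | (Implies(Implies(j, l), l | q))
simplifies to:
True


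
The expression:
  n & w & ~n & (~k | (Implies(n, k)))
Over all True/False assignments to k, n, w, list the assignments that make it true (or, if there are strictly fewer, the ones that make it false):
is never true.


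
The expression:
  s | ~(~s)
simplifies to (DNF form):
s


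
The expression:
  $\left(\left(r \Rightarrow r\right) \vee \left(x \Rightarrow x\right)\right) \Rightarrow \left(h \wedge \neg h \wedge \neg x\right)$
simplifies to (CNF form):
$\text{False}$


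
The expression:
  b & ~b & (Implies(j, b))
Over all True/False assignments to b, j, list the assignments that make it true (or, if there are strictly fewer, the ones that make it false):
is never true.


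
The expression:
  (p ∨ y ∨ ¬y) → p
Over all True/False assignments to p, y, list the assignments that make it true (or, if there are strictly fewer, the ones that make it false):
is true only for:
  p=True, y=False;
  p=True, y=True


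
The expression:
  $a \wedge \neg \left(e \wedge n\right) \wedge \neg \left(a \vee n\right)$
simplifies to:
$\text{False}$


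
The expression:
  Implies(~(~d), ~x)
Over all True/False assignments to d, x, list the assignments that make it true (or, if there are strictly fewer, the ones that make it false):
is false only for:
  d=True, x=True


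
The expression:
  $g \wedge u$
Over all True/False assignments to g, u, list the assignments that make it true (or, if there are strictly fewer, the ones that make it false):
is true only for:
  g=True, u=True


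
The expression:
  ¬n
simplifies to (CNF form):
¬n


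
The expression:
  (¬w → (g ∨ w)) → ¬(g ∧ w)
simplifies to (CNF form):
¬g ∨ ¬w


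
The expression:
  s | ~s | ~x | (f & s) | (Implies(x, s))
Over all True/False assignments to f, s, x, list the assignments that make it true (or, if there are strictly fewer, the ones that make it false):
is always true.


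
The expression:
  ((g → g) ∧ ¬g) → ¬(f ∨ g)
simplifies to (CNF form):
g ∨ ¬f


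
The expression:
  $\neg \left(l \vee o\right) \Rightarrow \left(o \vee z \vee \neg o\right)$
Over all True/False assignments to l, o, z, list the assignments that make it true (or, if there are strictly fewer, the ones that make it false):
is always true.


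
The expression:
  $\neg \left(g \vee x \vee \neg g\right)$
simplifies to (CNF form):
$\text{False}$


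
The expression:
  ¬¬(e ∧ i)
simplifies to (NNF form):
e ∧ i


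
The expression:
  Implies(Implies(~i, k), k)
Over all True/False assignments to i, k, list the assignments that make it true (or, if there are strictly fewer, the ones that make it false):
is false only for:
  i=True, k=False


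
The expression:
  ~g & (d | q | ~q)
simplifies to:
~g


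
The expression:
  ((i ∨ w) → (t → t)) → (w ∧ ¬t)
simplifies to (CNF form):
w ∧ ¬t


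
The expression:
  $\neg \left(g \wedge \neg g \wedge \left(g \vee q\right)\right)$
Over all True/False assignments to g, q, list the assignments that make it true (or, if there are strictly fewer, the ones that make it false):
is always true.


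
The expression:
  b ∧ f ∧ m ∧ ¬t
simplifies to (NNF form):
b ∧ f ∧ m ∧ ¬t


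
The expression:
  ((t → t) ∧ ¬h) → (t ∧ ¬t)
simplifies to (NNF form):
h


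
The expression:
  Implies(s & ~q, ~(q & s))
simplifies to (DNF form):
True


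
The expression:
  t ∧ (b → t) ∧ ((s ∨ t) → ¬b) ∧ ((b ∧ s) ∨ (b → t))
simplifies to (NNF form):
t ∧ ¬b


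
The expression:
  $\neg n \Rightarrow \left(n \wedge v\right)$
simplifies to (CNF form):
$n$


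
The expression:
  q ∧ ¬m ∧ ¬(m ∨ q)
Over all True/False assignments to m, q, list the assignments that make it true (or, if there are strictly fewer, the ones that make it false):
is never true.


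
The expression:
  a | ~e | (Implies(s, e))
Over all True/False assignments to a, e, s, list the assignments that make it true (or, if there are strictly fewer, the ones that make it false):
is always true.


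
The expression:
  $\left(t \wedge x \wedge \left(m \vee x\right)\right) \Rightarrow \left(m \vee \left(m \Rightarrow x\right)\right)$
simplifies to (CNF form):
$\text{True}$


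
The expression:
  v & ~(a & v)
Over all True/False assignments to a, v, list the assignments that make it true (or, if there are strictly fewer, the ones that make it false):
is true only for:
  a=False, v=True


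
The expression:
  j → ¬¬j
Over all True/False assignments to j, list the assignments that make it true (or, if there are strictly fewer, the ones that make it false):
is always true.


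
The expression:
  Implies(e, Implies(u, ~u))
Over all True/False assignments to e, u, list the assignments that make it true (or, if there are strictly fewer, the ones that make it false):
is false only for:
  e=True, u=True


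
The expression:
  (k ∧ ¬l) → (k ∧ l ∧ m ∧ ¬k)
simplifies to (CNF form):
l ∨ ¬k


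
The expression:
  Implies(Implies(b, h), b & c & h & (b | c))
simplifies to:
b & (c | ~h)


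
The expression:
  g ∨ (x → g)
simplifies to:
g ∨ ¬x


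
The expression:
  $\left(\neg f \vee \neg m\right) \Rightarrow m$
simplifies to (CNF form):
$m$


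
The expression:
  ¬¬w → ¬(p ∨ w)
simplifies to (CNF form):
¬w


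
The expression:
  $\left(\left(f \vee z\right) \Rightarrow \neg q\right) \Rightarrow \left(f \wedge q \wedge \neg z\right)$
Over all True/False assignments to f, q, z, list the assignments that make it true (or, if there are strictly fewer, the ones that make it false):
is true only for:
  f=False, q=True, z=True;
  f=True, q=True, z=False;
  f=True, q=True, z=True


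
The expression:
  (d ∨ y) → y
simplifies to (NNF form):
y ∨ ¬d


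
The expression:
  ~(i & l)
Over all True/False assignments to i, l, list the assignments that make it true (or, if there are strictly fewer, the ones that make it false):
is false only for:
  i=True, l=True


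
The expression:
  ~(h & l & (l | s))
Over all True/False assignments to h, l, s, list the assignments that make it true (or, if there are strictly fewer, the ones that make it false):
is false only for:
  h=True, l=True, s=False;
  h=True, l=True, s=True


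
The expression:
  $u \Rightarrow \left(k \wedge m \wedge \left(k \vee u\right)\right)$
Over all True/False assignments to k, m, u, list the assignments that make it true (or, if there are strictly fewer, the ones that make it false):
is false only for:
  k=False, m=False, u=True;
  k=False, m=True, u=True;
  k=True, m=False, u=True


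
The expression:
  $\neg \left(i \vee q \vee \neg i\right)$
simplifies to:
$\text{False}$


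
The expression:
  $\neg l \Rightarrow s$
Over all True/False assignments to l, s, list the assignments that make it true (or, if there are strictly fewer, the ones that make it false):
is false only for:
  l=False, s=False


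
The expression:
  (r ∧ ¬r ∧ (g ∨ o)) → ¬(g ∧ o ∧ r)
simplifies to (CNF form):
True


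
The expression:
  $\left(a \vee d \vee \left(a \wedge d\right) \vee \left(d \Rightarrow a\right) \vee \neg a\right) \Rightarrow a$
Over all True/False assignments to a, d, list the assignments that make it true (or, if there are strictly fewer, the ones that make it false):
is true only for:
  a=True, d=False;
  a=True, d=True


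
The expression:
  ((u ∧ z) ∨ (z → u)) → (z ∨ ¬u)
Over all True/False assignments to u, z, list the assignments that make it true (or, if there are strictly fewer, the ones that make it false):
is false only for:
  u=True, z=False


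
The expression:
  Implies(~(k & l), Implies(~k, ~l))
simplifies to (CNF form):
k | ~l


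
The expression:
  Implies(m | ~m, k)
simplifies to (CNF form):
k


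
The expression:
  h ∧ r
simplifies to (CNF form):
h ∧ r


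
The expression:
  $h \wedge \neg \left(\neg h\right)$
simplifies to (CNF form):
$h$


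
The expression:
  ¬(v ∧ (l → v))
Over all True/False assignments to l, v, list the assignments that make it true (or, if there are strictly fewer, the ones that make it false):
is true only for:
  l=False, v=False;
  l=True, v=False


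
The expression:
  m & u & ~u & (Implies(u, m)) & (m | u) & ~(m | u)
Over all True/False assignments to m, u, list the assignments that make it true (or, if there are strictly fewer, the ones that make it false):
is never true.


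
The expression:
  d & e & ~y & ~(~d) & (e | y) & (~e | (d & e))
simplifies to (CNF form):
d & e & ~y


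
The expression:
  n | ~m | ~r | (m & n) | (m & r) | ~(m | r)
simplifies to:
True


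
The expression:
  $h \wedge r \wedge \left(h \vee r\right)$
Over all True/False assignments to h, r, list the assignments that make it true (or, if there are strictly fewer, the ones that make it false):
is true only for:
  h=True, r=True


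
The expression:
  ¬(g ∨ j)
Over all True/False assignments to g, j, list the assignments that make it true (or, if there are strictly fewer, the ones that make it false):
is true only for:
  g=False, j=False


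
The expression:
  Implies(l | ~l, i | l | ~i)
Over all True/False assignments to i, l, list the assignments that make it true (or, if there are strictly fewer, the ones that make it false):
is always true.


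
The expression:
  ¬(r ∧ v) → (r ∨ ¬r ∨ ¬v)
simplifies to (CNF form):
True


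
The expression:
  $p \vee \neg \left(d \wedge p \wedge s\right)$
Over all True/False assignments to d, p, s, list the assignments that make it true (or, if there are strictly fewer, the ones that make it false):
is always true.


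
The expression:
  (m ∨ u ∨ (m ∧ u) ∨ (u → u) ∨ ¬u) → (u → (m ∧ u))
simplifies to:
m ∨ ¬u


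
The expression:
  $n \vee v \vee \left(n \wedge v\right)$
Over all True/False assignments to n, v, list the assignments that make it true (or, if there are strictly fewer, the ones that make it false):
is false only for:
  n=False, v=False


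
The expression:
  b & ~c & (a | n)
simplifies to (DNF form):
(a & b & ~c) | (b & n & ~c)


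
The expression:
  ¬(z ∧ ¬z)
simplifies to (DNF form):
True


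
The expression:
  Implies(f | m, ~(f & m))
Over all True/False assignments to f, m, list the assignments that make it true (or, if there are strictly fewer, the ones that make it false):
is false only for:
  f=True, m=True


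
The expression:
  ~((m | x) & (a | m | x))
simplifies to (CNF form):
~m & ~x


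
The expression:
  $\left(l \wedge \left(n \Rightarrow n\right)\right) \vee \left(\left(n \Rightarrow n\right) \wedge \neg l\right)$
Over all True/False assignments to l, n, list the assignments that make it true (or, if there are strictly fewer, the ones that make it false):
is always true.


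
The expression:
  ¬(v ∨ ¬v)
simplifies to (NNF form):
False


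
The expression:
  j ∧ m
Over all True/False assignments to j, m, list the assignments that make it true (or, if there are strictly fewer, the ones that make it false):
is true only for:
  j=True, m=True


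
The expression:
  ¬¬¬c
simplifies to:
¬c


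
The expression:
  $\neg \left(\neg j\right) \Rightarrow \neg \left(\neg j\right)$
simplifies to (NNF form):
$\text{True}$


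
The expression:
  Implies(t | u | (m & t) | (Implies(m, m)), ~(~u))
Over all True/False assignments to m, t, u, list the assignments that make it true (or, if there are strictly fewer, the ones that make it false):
is true only for:
  m=False, t=False, u=True;
  m=False, t=True, u=True;
  m=True, t=False, u=True;
  m=True, t=True, u=True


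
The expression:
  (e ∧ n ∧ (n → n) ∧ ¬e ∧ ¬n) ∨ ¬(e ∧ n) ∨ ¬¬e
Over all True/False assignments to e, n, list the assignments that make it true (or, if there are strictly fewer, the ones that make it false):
is always true.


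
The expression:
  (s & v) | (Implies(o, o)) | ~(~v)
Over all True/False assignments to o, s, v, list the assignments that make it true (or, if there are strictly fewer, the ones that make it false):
is always true.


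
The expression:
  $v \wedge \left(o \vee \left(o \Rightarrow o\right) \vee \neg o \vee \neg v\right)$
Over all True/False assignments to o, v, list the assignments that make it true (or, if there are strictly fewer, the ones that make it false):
is true only for:
  o=False, v=True;
  o=True, v=True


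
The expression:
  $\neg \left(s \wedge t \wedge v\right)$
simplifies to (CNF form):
$\neg s \vee \neg t \vee \neg v$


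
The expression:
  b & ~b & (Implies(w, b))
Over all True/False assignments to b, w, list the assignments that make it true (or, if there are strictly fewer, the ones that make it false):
is never true.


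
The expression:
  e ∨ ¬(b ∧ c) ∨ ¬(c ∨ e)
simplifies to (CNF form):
e ∨ ¬b ∨ ¬c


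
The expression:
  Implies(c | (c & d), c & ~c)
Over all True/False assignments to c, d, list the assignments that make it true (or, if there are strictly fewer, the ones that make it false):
is true only for:
  c=False, d=False;
  c=False, d=True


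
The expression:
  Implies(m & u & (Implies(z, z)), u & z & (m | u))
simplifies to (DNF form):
z | ~m | ~u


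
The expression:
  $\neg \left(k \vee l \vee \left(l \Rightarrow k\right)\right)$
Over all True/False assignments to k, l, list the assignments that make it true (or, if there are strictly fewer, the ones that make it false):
is never true.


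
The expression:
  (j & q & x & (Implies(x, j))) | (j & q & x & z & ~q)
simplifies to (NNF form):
j & q & x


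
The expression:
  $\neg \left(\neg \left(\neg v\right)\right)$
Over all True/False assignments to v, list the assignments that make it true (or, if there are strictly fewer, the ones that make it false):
is true only for:
  v=False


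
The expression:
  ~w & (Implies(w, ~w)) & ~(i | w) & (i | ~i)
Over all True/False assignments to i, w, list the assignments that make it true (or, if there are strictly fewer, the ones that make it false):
is true only for:
  i=False, w=False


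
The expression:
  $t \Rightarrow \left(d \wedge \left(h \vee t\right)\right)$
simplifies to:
$d \vee \neg t$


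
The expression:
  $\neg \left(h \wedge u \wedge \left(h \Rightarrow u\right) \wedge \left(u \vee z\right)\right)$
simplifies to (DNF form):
$\neg h \vee \neg u$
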